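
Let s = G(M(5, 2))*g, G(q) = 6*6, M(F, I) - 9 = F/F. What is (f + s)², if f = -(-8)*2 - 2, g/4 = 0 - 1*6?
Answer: 722500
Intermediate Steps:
M(F, I) = 10 (M(F, I) = 9 + F/F = 9 + 1 = 10)
G(q) = 36
g = -24 (g = 4*(0 - 1*6) = 4*(0 - 6) = 4*(-6) = -24)
s = -864 (s = 36*(-24) = -864)
f = 14 (f = -4*(-4) - 2 = 16 - 2 = 14)
(f + s)² = (14 - 864)² = (-850)² = 722500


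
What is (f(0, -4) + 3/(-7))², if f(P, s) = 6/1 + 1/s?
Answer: 22201/784 ≈ 28.318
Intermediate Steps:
f(P, s) = 6 + 1/s (f(P, s) = 6*1 + 1/s = 6 + 1/s)
(f(0, -4) + 3/(-7))² = ((6 + 1/(-4)) + 3/(-7))² = ((6 - ¼) + 3*(-⅐))² = (23/4 - 3/7)² = (149/28)² = 22201/784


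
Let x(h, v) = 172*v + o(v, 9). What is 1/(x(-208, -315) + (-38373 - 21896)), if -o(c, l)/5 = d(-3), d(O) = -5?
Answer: -1/114424 ≈ -8.7394e-6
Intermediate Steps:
o(c, l) = 25 (o(c, l) = -5*(-5) = 25)
x(h, v) = 25 + 172*v (x(h, v) = 172*v + 25 = 25 + 172*v)
1/(x(-208, -315) + (-38373 - 21896)) = 1/((25 + 172*(-315)) + (-38373 - 21896)) = 1/((25 - 54180) - 60269) = 1/(-54155 - 60269) = 1/(-114424) = -1/114424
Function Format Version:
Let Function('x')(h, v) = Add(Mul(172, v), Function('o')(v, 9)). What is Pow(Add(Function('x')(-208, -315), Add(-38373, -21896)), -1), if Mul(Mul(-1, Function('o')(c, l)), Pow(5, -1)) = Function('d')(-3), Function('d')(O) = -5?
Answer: Rational(-1, 114424) ≈ -8.7394e-6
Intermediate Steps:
Function('o')(c, l) = 25 (Function('o')(c, l) = Mul(-5, -5) = 25)
Function('x')(h, v) = Add(25, Mul(172, v)) (Function('x')(h, v) = Add(Mul(172, v), 25) = Add(25, Mul(172, v)))
Pow(Add(Function('x')(-208, -315), Add(-38373, -21896)), -1) = Pow(Add(Add(25, Mul(172, -315)), Add(-38373, -21896)), -1) = Pow(Add(Add(25, -54180), -60269), -1) = Pow(Add(-54155, -60269), -1) = Pow(-114424, -1) = Rational(-1, 114424)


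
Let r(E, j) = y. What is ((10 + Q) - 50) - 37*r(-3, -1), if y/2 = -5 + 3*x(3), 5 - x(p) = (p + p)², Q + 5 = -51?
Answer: 7156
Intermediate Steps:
Q = -56 (Q = -5 - 51 = -56)
x(p) = 5 - 4*p² (x(p) = 5 - (p + p)² = 5 - (2*p)² = 5 - 4*p²)
y = -196 (y = 2*(-5 + 3*(5 - 4*3²)) = 2*(-5 + 3*(5 - 4*9)) = 2*(-5 + 3*(5 - 36)) = 2*(-5 + 3*(-31)) = 2*(-5 - 93) = 2*(-98) = -196)
r(E, j) = -196
((10 + Q) - 50) - 37*r(-3, -1) = ((10 - 56) - 50) - 37*(-196) = (-46 - 50) + 7252 = -96 + 7252 = 7156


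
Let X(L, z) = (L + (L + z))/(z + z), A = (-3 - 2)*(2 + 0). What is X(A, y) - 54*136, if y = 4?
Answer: -7346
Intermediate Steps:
A = -10 (A = -5*2 = -10)
X(L, z) = (z + 2*L)/(2*z) (X(L, z) = (z + 2*L)/((2*z)) = (z + 2*L)*(1/(2*z)) = (z + 2*L)/(2*z))
X(A, y) - 54*136 = (-10 + (½)*4)/4 - 54*136 = (-10 + 2)/4 - 7344 = (¼)*(-8) - 7344 = -2 - 7344 = -7346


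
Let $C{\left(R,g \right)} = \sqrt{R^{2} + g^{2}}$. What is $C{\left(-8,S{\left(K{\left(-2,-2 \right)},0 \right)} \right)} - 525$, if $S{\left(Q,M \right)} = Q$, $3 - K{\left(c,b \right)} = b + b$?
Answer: $-525 + \sqrt{113} \approx -514.37$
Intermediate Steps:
$K{\left(c,b \right)} = 3 - 2 b$ ($K{\left(c,b \right)} = 3 - \left(b + b\right) = 3 - 2 b$)
$C{\left(-8,S{\left(K{\left(-2,-2 \right)},0 \right)} \right)} - 525 = \sqrt{\left(-8\right)^{2} + \left(3 - -4\right)^{2}} - 525 = \sqrt{64 + \left(3 + 4\right)^{2}} - 525 = \sqrt{64 + 7^{2}} - 525 = \sqrt{64 + 49} - 525 = \sqrt{113} - 525 = -525 + \sqrt{113}$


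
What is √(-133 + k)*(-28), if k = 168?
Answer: -28*√35 ≈ -165.65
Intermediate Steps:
√(-133 + k)*(-28) = √(-133 + 168)*(-28) = √35*(-28) = -28*√35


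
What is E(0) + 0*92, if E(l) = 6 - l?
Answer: 6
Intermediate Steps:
E(0) + 0*92 = (6 - 1*0) + 0*92 = (6 + 0) + 0 = 6 + 0 = 6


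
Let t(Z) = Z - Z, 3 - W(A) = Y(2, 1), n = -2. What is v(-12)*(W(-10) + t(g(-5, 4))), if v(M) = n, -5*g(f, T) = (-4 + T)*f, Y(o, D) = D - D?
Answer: -6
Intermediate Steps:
Y(o, D) = 0
W(A) = 3 (W(A) = 3 - 1*0 = 3 + 0 = 3)
g(f, T) = -f*(-4 + T)/5 (g(f, T) = -(-4 + T)*f/5 = -f*(-4 + T)/5)
v(M) = -2
t(Z) = 0
v(-12)*(W(-10) + t(g(-5, 4))) = -2*(3 + 0) = -2*3 = -6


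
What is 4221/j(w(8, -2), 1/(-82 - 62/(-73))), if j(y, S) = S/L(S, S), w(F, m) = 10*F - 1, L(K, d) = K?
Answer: 4221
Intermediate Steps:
w(F, m) = -1 + 10*F
j(y, S) = 1 (j(y, S) = S/S = 1)
4221/j(w(8, -2), 1/(-82 - 62/(-73))) = 4221/1 = 4221*1 = 4221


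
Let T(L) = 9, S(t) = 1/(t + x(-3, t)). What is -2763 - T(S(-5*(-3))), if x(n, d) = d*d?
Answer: -2772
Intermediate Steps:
x(n, d) = d²
S(t) = 1/(t + t²)
-2763 - T(S(-5*(-3))) = -2763 - 1*9 = -2763 - 9 = -2772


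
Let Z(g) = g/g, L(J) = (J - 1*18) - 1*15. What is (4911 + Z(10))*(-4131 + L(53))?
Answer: -20193232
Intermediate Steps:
L(J) = -33 + J (L(J) = (J - 18) - 15 = (-18 + J) - 15 = -33 + J)
Z(g) = 1
(4911 + Z(10))*(-4131 + L(53)) = (4911 + 1)*(-4131 + (-33 + 53)) = 4912*(-4131 + 20) = 4912*(-4111) = -20193232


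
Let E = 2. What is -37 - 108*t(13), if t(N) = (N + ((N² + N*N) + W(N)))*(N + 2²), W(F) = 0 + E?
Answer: -648145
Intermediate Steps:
W(F) = 2 (W(F) = 0 + 2 = 2)
t(N) = (4 + N)*(2 + N + 2*N²) (t(N) = (N + ((N² + N*N) + 2))*(N + 2²) = (N + ((N² + N²) + 2))*(N + 4) = (N + (2*N² + 2))*(4 + N) = (N + (2 + 2*N²))*(4 + N) = (2 + N + 2*N²)*(4 + N) = (4 + N)*(2 + N + 2*N²))
-37 - 108*t(13) = -37 - 108*(8 + 2*13³ + 6*13 + 9*13²) = -37 - 108*(8 + 2*2197 + 78 + 9*169) = -37 - 108*(8 + 4394 + 78 + 1521) = -37 - 108*6001 = -37 - 648108 = -648145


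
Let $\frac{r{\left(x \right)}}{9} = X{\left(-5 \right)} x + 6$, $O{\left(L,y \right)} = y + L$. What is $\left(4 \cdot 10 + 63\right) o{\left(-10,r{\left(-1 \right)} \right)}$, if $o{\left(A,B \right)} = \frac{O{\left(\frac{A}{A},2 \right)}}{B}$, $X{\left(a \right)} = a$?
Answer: $\frac{103}{33} \approx 3.1212$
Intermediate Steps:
$O{\left(L,y \right)} = L + y$
$r{\left(x \right)} = 54 - 45 x$ ($r{\left(x \right)} = 9 \left(- 5 x + 6\right) = 9 \left(6 - 5 x\right) = 54 - 45 x$)
$o{\left(A,B \right)} = \frac{3}{B}$ ($o{\left(A,B \right)} = \frac{\frac{A}{A} + 2}{B} = \frac{1 + 2}{B} = \frac{3}{B}$)
$\left(4 \cdot 10 + 63\right) o{\left(-10,r{\left(-1 \right)} \right)} = \left(4 \cdot 10 + 63\right) \frac{3}{54 - -45} = \left(40 + 63\right) \frac{3}{54 + 45} = 103 \cdot \frac{3}{99} = 103 \cdot 3 \cdot \frac{1}{99} = 103 \cdot \frac{1}{33} = \frac{103}{33}$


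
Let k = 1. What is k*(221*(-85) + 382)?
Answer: -18403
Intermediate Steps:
k*(221*(-85) + 382) = 1*(221*(-85) + 382) = 1*(-18785 + 382) = 1*(-18403) = -18403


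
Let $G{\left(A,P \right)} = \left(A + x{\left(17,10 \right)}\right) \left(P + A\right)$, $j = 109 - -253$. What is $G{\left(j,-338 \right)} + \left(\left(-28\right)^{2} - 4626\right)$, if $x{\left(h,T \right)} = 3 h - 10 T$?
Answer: $3670$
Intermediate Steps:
$j = 362$ ($j = 109 + 253 = 362$)
$x{\left(h,T \right)} = - 10 T + 3 h$
$G{\left(A,P \right)} = \left(-49 + A\right) \left(A + P\right)$ ($G{\left(A,P \right)} = \left(A + \left(\left(-10\right) 10 + 3 \cdot 17\right)\right) \left(P + A\right) = \left(A + \left(-100 + 51\right)\right) \left(A + P\right) = \left(A - 49\right) \left(A + P\right) = \left(-49 + A\right) \left(A + P\right)$)
$G{\left(j,-338 \right)} + \left(\left(-28\right)^{2} - 4626\right) = \left(362^{2} - 17738 - -16562 + 362 \left(-338\right)\right) + \left(\left(-28\right)^{2} - 4626\right) = \left(131044 - 17738 + 16562 - 122356\right) + \left(784 + \left(-59291 + 54665\right)\right) = 7512 + \left(784 - 4626\right) = 7512 - 3842 = 3670$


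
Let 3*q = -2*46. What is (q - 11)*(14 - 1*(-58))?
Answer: -3000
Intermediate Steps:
q = -92/3 (q = (-2*46)/3 = (⅓)*(-92) = -92/3 ≈ -30.667)
(q - 11)*(14 - 1*(-58)) = (-92/3 - 11)*(14 - 1*(-58)) = -125*(14 + 58)/3 = -125/3*72 = -3000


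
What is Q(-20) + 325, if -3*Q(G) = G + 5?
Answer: 330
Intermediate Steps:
Q(G) = -5/3 - G/3 (Q(G) = -(G + 5)/3 = -(5 + G)/3 = -5/3 - G/3)
Q(-20) + 325 = (-5/3 - ⅓*(-20)) + 325 = (-5/3 + 20/3) + 325 = 5 + 325 = 330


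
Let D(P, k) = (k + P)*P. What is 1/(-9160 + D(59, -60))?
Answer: -1/9219 ≈ -0.00010847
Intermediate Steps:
D(P, k) = P*(P + k) (D(P, k) = (P + k)*P = P*(P + k))
1/(-9160 + D(59, -60)) = 1/(-9160 + 59*(59 - 60)) = 1/(-9160 + 59*(-1)) = 1/(-9160 - 59) = 1/(-9219) = -1/9219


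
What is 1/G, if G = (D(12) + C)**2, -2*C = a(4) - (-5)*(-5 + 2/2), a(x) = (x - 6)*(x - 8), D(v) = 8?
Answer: 1/196 ≈ 0.0051020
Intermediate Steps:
a(x) = (-8 + x)*(-6 + x) (a(x) = (-6 + x)*(-8 + x) = (-8 + x)*(-6 + x))
C = 6 (C = -((48 + 4**2 - 14*4) - (-5)*(-5 + 2/2))/2 = -((48 + 16 - 56) - (-5)*(-5 + 2*(1/2)))/2 = -(8 - (-5)*(-5 + 1))/2 = -(8 - (-5)*(-4))/2 = -(8 - 1*20)/2 = -(8 - 20)/2 = -1/2*(-12) = 6)
G = 196 (G = (8 + 6)**2 = 14**2 = 196)
1/G = 1/196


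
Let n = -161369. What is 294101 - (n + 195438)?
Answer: 260032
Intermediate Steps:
294101 - (n + 195438) = 294101 - (-161369 + 195438) = 294101 - 1*34069 = 294101 - 34069 = 260032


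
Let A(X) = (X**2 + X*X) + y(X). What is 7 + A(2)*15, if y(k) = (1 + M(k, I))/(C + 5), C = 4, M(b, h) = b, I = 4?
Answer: 132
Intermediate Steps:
y(k) = 1/9 + k/9 (y(k) = (1 + k)/(4 + 5) = (1 + k)/9 = (1 + k)*(1/9) = 1/9 + k/9)
A(X) = 1/9 + 2*X**2 + X/9 (A(X) = (X**2 + X*X) + (1/9 + X/9) = (X**2 + X**2) + (1/9 + X/9) = 2*X**2 + (1/9 + X/9) = 1/9 + 2*X**2 + X/9)
7 + A(2)*15 = 7 + (1/9 + 2*2**2 + (1/9)*2)*15 = 7 + (1/9 + 2*4 + 2/9)*15 = 7 + (1/9 + 8 + 2/9)*15 = 7 + (25/3)*15 = 7 + 125 = 132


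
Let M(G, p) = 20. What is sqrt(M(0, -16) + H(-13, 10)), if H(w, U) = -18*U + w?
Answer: I*sqrt(173) ≈ 13.153*I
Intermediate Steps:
H(w, U) = w - 18*U
sqrt(M(0, -16) + H(-13, 10)) = sqrt(20 + (-13 - 18*10)) = sqrt(20 + (-13 - 180)) = sqrt(20 - 193) = sqrt(-173) = I*sqrt(173)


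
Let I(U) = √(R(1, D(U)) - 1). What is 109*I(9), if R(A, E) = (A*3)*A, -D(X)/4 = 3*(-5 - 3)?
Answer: 109*√2 ≈ 154.15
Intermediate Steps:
D(X) = 96 (D(X) = -12*(-5 - 3) = -12*(-8) = -4*(-24) = 96)
R(A, E) = 3*A² (R(A, E) = (3*A)*A = 3*A²)
I(U) = √2 (I(U) = √(3*1² - 1) = √(3*1 - 1) = √(3 - 1) = √2)
109*I(9) = 109*√2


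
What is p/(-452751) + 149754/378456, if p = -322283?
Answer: 187151093/168980604 ≈ 1.1075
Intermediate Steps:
p/(-452751) + 149754/378456 = -322283/(-452751) + 149754/378456 = -322283*(-1/452751) + 149754*(1/378456) = 1907/2679 + 24959/63076 = 187151093/168980604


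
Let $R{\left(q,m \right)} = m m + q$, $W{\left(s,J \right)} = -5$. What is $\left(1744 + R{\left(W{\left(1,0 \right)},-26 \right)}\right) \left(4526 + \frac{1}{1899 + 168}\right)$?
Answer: $\frac{7530970615}{689} \approx 1.093 \cdot 10^{7}$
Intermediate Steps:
$R{\left(q,m \right)} = q + m^{2}$ ($R{\left(q,m \right)} = m^{2} + q = q + m^{2}$)
$\left(1744 + R{\left(W{\left(1,0 \right)},-26 \right)}\right) \left(4526 + \frac{1}{1899 + 168}\right) = \left(1744 - \left(5 - \left(-26\right)^{2}\right)\right) \left(4526 + \frac{1}{1899 + 168}\right) = \left(1744 + \left(-5 + 676\right)\right) \left(4526 + \frac{1}{2067}\right) = \left(1744 + 671\right) \left(4526 + \frac{1}{2067}\right) = 2415 \cdot \frac{9355243}{2067} = \frac{7530970615}{689}$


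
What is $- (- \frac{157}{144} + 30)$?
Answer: $- \frac{4163}{144} \approx -28.91$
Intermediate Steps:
$- (- \frac{157}{144} + 30) = \left(-1\right) \frac{4163}{144} = - \frac{4163}{144}$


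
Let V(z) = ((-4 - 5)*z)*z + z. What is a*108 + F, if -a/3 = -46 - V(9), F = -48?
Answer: -218424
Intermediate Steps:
V(z) = z - 9*z² (V(z) = (-9*z)*z + z = -9*z² + z = z - 9*z²)
a = -2022 (a = -3*(-46 - 9*(1 - 9*9)) = -3*(-46 - 9*(1 - 81)) = -3*(-46 - 9*(-80)) = -3*(-46 - 1*(-720)) = -3*(-46 + 720) = -3*674 = -2022)
a*108 + F = -2022*108 - 48 = -218376 - 48 = -218424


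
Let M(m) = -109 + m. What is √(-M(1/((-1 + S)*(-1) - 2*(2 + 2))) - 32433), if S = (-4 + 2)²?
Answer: 3*I*√434577/11 ≈ 179.79*I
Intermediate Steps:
S = 4 (S = (-2)² = 4)
√(-M(1/((-1 + S)*(-1) - 2*(2 + 2))) - 32433) = √(-(-109 + 1/((-1 + 4)*(-1) - 2*(2 + 2))) - 32433) = √(-(-109 + 1/(3*(-1) - 2*4)) - 32433) = √(-(-109 + 1/(-3 - 8)) - 32433) = √(-(-109 + 1/(-11)) - 32433) = √(-(-109 - 1/11) - 32433) = √(-1*(-1200/11) - 32433) = √(1200/11 - 32433) = √(-355563/11) = 3*I*√434577/11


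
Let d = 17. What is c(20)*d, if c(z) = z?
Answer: 340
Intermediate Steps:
c(20)*d = 20*17 = 340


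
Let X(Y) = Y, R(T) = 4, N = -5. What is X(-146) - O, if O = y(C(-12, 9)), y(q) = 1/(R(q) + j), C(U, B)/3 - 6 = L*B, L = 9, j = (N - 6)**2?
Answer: -18251/125 ≈ -146.01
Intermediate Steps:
j = 121 (j = (-5 - 6)**2 = (-11)**2 = 121)
C(U, B) = 18 + 27*B (C(U, B) = 18 + 3*(9*B) = 18 + 27*B)
y(q) = 1/125 (y(q) = 1/(4 + 121) = 1/125)
O = 1/125 ≈ 0.0080000
X(-146) - O = -146 - 1*1/125 = -146 - 1/125 = -18251/125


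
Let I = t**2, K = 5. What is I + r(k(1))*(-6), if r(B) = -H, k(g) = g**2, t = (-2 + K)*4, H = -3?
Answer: 126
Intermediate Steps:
t = 12 (t = (-2 + 5)*4 = 3*4 = 12)
I = 144 (I = 12**2 = 144)
r(B) = 3 (r(B) = -1*(-3) = 3)
I + r(k(1))*(-6) = 144 + 3*(-6) = 144 - 18 = 126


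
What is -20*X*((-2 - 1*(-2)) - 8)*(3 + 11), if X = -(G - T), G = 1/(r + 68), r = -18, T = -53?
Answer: -593824/5 ≈ -1.1876e+5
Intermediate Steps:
G = 1/50 (G = 1/(-18 + 68) = 1/50 ≈ 0.020000)
X = -2651/50 (X = -(1/50 - 1*(-53)) = -(1/50 + 53) = -1*2651/50 = -2651/50 ≈ -53.020)
-20*X*((-2 - 1*(-2)) - 8)*(3 + 11) = -(-5302)*((-2 - 1*(-2)) - 8)*(3 + 11)/5 = -(-5302)*((-2 + 2) - 8)*14/5 = -(-5302)*(0 - 8)*14/5 = -(-5302)*(-8*14)/5 = -(-5302)*(-112)/5 = -20*148456/25 = -593824/5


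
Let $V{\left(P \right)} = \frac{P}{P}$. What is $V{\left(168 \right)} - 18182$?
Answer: $-18181$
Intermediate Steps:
$V{\left(P \right)} = 1$
$V{\left(168 \right)} - 18182 = 1 - 18182 = -18181$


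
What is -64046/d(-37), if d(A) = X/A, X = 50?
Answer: 1184851/25 ≈ 47394.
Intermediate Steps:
d(A) = 50/A
-64046/d(-37) = -64046/(50/(-37)) = -64046/(50*(-1/37)) = -64046/(-50/37) = -64046*(-37/50) = 1184851/25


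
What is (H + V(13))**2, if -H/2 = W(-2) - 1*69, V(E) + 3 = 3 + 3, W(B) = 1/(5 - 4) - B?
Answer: 18225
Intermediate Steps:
W(B) = 1 - B (W(B) = 1/1 - B = 1 - B)
V(E) = 3 (V(E) = -3 + (3 + 3) = -3 + 6 = 3)
H = 132 (H = -2*((1 - 1*(-2)) - 1*69) = -2*((1 + 2) - 69) = -2*(3 - 69) = -2*(-66) = 132)
(H + V(13))**2 = (132 + 3)**2 = 135**2 = 18225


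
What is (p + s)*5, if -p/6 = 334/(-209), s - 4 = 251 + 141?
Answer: 423840/209 ≈ 2027.9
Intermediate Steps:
s = 396 (s = 4 + (251 + 141) = 4 + 392 = 396)
p = 2004/209 (p = -2004/(-209) = -2004*(-1)/209 = -6*(-334/209) = 2004/209 ≈ 9.5885)
(p + s)*5 = (2004/209 + 396)*5 = (84768/209)*5 = 423840/209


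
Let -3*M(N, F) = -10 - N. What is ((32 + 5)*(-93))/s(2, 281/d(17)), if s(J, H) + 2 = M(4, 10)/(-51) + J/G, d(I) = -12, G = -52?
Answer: 369954/229 ≈ 1615.5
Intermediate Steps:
M(N, F) = 10/3 + N/3 (M(N, F) = -(-10 - N)/3 = 10/3 + N/3)
s(J, H) = -320/153 - J/52 (s(J, H) = -2 + ((10/3 + (⅓)*4)/(-51) + J/(-52)) = -2 + ((10/3 + 4/3)*(-1/51) + J*(-1/52)) = -2 + ((14/3)*(-1/51) - J/52) = -2 + (-14/153 - J/52) = -320/153 - J/52)
((32 + 5)*(-93))/s(2, 281/d(17)) = ((32 + 5)*(-93))/(-320/153 - 1/52*2) = (37*(-93))/(-320/153 - 1/26) = -3441/(-8473/3978) = -3441*(-3978/8473) = 369954/229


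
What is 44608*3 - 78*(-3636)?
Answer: 417432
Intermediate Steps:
44608*3 - 78*(-3636) = 133824 - 1*(-283608) = 133824 + 283608 = 417432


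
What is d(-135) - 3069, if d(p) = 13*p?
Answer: -4824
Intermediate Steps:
d(-135) - 3069 = 13*(-135) - 3069 = -1755 - 3069 = -4824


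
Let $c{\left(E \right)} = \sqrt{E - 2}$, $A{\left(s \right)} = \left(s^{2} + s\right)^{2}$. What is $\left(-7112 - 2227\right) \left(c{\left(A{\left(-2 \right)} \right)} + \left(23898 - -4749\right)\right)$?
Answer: $-267534333 - 9339 \sqrt{2} \approx -2.6755 \cdot 10^{8}$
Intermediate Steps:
$A{\left(s \right)} = \left(s + s^{2}\right)^{2}$
$c{\left(E \right)} = \sqrt{-2 + E}$
$\left(-7112 - 2227\right) \left(c{\left(A{\left(-2 \right)} \right)} + \left(23898 - -4749\right)\right) = \left(-7112 - 2227\right) \left(\sqrt{-2 + \left(-2\right)^{2} \left(1 - 2\right)^{2}} + \left(23898 - -4749\right)\right) = - 9339 \left(\sqrt{-2 + 4 \left(-1\right)^{2}} + \left(23898 + 4749\right)\right) = - 9339 \left(\sqrt{-2 + 4 \cdot 1} + 28647\right) = - 9339 \left(\sqrt{-2 + 4} + 28647\right) = - 9339 \left(\sqrt{2} + 28647\right) = - 9339 \left(28647 + \sqrt{2}\right) = -267534333 - 9339 \sqrt{2}$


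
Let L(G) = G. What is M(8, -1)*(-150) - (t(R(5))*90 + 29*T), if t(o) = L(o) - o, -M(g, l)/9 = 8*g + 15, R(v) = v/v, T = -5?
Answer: 106795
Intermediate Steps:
R(v) = 1
M(g, l) = -135 - 72*g (M(g, l) = -9*(8*g + 15) = -9*(15 + 8*g) = -135 - 72*g)
t(o) = 0 (t(o) = o - o = 0)
M(8, -1)*(-150) - (t(R(5))*90 + 29*T) = (-135 - 72*8)*(-150) - (0*90 + 29*(-5)) = (-135 - 576)*(-150) - (0 - 145) = -711*(-150) - 1*(-145) = 106650 + 145 = 106795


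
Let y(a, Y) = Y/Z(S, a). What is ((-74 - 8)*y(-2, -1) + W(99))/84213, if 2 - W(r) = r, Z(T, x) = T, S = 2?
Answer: -56/84213 ≈ -0.00066498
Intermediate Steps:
W(r) = 2 - r
y(a, Y) = Y/2
((-74 - 8)*y(-2, -1) + W(99))/84213 = ((-74 - 8)*((½)*(-1)) + (2 - 1*99))/84213 = (-82*(-½) + (2 - 99))*(1/84213) = (41 - 97)*(1/84213) = -56*1/84213 = -56/84213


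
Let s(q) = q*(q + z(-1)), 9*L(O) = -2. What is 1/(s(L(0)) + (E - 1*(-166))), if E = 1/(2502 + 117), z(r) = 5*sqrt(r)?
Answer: 10250658621/1702195663309 + 68591610*I/1702195663309 ≈ 0.006022 + 4.0296e-5*I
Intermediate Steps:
L(O) = -2/9 (L(O) = (1/9)*(-2) = -2/9)
E = 1/2619 ≈ 0.00038183
s(q) = q*(q + 5*I) (s(q) = q*(q + 5*sqrt(-1)) = q*(q + 5*I))
1/(s(L(0)) + (E - 1*(-166))) = 1/(-2*(-2/9 + 5*I)/9 + (1/2619 - 1*(-166))) = 1/((4/81 - 10*I/9) + (1/2619 + 166)) = 1/((4/81 - 10*I/9) + 434755/2619) = 1/(1304653/7857 - 10*I/9) = 61732449*(1304653/7857 + 10*I/9)/1702195663309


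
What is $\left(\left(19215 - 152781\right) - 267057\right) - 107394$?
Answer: $-508017$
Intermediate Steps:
$\left(\left(19215 - 152781\right) - 267057\right) - 107394 = \left(-133566 - 267057\right) - 107394 = -400623 - 107394 = -508017$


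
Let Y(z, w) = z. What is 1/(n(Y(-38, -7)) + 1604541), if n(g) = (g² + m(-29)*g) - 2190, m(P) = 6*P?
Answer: 1/1610407 ≈ 6.2096e-7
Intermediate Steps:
n(g) = -2190 + g² - 174*g (n(g) = (g² + (6*(-29))*g) - 2190 = (g² - 174*g) - 2190 = -2190 + g² - 174*g)
1/(n(Y(-38, -7)) + 1604541) = 1/((-2190 + (-38)² - 174*(-38)) + 1604541) = 1/((-2190 + 1444 + 6612) + 1604541) = 1/(5866 + 1604541) = 1/1610407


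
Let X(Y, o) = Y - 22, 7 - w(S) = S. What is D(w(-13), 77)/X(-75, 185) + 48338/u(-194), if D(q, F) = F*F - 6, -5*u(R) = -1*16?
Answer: 11674581/776 ≈ 15045.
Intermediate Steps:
w(S) = 7 - S
X(Y, o) = -22 + Y
u(R) = 16/5 (u(R) = -(-1)*16/5 = -1/5*(-16) = 16/5)
D(q, F) = -6 + F**2 (D(q, F) = F**2 - 6 = -6 + F**2)
D(w(-13), 77)/X(-75, 185) + 48338/u(-194) = (-6 + 77**2)/(-22 - 75) + 48338/(16/5) = (-6 + 5929)/(-97) + 48338*(5/16) = 5923*(-1/97) + 120845/8 = -5923/97 + 120845/8 = 11674581/776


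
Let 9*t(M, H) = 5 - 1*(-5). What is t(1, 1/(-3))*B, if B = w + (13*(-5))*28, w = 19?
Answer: -18010/9 ≈ -2001.1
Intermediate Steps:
t(M, H) = 10/9 (t(M, H) = (5 - 1*(-5))/9 = (5 + 5)/9 = (⅑)*10 = 10/9)
B = -1801 (B = 19 + (13*(-5))*28 = 19 - 65*28 = 19 - 1820 = -1801)
t(1, 1/(-3))*B = (10/9)*(-1801) = -18010/9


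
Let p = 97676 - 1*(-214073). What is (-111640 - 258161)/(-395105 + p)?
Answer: 369801/83356 ≈ 4.4364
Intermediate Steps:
p = 311749 (p = 97676 + 214073 = 311749)
(-111640 - 258161)/(-395105 + p) = (-111640 - 258161)/(-395105 + 311749) = -369801/(-83356) = -369801*(-1/83356) = 369801/83356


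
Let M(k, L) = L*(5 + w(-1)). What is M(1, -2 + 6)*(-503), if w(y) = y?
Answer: -8048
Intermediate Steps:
M(k, L) = 4*L (M(k, L) = L*(5 - 1) = L*4 = 4*L)
M(1, -2 + 6)*(-503) = (4*(-2 + 6))*(-503) = (4*4)*(-503) = 16*(-503) = -8048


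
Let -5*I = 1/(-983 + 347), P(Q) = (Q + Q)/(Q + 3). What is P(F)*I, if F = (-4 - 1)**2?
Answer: 5/8904 ≈ 0.00056155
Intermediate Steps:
F = 25 (F = (-5)**2 = 25)
P(Q) = 2*Q/(3 + Q) (P(Q) = (2*Q)/(3 + Q) = 2*Q/(3 + Q))
I = 1/3180 (I = -1/(5*(-983 + 347)) = -1/5/(-636) = -1/5*(-1/636) = 1/3180 ≈ 0.00031447)
P(F)*I = (2*25/(3 + 25))*(1/3180) = (2*25/28)*(1/3180) = (2*25*(1/28))*(1/3180) = (25/14)*(1/3180) = 5/8904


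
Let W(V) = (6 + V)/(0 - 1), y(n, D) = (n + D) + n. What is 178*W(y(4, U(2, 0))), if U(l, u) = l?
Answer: -2848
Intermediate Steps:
y(n, D) = D + 2*n (y(n, D) = (D + n) + n = D + 2*n)
W(V) = -6 - V (W(V) = (6 + V)/(-1) = (6 + V)*(-1) = -6 - V)
178*W(y(4, U(2, 0))) = 178*(-6 - (2 + 2*4)) = 178*(-6 - (2 + 8)) = 178*(-6 - 1*10) = 178*(-6 - 10) = 178*(-16) = -2848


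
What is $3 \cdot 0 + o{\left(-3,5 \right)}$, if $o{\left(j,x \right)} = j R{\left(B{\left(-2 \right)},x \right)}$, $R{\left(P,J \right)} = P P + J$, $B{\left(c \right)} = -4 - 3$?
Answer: $-162$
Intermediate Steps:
$B{\left(c \right)} = -7$ ($B{\left(c \right)} = -4 - 3 = -7$)
$R{\left(P,J \right)} = J + P^{2}$ ($R{\left(P,J \right)} = P^{2} + J = J + P^{2}$)
$o{\left(j,x \right)} = j \left(49 + x\right)$ ($o{\left(j,x \right)} = j \left(x + \left(-7\right)^{2}\right) = j \left(x + 49\right) = j \left(49 + x\right)$)
$3 \cdot 0 + o{\left(-3,5 \right)} = 3 \cdot 0 - 3 \left(49 + 5\right) = 0 - 162 = -162$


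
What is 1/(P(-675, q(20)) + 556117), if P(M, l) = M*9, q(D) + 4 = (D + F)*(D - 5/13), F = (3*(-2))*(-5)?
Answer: 1/550042 ≈ 1.8180e-6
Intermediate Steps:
F = 30 (F = -6*(-5) = 30)
q(D) = -4 + (30 + D)*(-5/13 + D) (q(D) = -4 + (D + 30)*(D - 5/13) = -4 + (30 + D)*(D - 5*1/13) = -4 + (30 + D)*(D - 5/13) = -4 + (30 + D)*(-5/13 + D))
P(M, l) = 9*M
1/(P(-675, q(20)) + 556117) = 1/(9*(-675) + 556117) = 1/(-6075 + 556117) = 1/550042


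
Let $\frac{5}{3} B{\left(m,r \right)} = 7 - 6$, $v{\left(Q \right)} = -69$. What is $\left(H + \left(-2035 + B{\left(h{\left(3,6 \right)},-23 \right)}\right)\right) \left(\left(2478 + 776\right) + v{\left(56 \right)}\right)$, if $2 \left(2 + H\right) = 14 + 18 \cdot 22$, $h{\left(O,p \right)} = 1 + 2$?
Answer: $-5833009$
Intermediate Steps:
$h{\left(O,p \right)} = 3$
$B{\left(m,r \right)} = \frac{3}{5}$ ($B{\left(m,r \right)} = \frac{3 \left(7 - 6\right)}{5} = \frac{3}{5} \cdot 1 = \frac{3}{5}$)
$H = 203$ ($H = -2 + \frac{14 + 18 \cdot 22}{2} = -2 + \frac{14 + 396}{2} = -2 + \frac{1}{2} \cdot 410 = -2 + 205 = 203$)
$\left(H + \left(-2035 + B{\left(h{\left(3,6 \right)},-23 \right)}\right)\right) \left(\left(2478 + 776\right) + v{\left(56 \right)}\right) = \left(203 + \left(-2035 + \frac{3}{5}\right)\right) \left(\left(2478 + 776\right) - 69\right) = \left(203 - \frac{10172}{5}\right) \left(3254 - 69\right) = \left(- \frac{9157}{5}\right) 3185 = -5833009$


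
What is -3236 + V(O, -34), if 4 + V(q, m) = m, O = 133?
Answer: -3274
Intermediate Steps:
V(q, m) = -4 + m
-3236 + V(O, -34) = -3236 + (-4 - 34) = -3236 - 38 = -3274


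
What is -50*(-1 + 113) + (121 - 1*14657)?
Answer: -20136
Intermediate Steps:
-50*(-1 + 113) + (121 - 1*14657) = -50*112 + (121 - 14657) = -5600 - 14536 = -20136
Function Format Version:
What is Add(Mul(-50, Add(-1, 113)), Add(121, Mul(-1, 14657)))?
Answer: -20136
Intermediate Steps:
Add(Mul(-50, Add(-1, 113)), Add(121, Mul(-1, 14657))) = Add(Mul(-50, 112), Add(121, -14657)) = Add(-5600, -14536) = -20136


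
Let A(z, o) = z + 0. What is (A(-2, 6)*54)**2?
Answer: 11664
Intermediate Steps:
A(z, o) = z
(A(-2, 6)*54)**2 = (-2*54)**2 = (-108)**2 = 11664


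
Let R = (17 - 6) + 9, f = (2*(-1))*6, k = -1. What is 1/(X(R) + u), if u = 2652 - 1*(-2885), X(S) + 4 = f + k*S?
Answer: 1/5501 ≈ 0.00018179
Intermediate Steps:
f = -12 (f = -2*6 = -12)
R = 20 (R = 11 + 9 = 20)
X(S) = -16 - S (X(S) = -4 + (-12 - S) = -16 - S)
u = 5537 (u = 2652 + 2885 = 5537)
1/(X(R) + u) = 1/((-16 - 1*20) + 5537) = 1/((-16 - 20) + 5537) = 1/(-36 + 5537) = 1/5501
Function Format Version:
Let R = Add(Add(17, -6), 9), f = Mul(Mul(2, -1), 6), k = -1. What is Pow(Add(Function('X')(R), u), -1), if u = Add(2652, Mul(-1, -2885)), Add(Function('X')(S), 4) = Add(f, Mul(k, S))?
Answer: Rational(1, 5501) ≈ 0.00018179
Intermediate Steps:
f = -12 (f = Mul(-2, 6) = -12)
R = 20 (R = Add(11, 9) = 20)
Function('X')(S) = Add(-16, Mul(-1, S)) (Function('X')(S) = Add(-4, Add(-12, Mul(-1, S))) = Add(-16, Mul(-1, S)))
u = 5537 (u = Add(2652, 2885) = 5537)
Pow(Add(Function('X')(R), u), -1) = Pow(Add(Add(-16, Mul(-1, 20)), 5537), -1) = Pow(Add(Add(-16, -20), 5537), -1) = Pow(Add(-36, 5537), -1) = Pow(5501, -1) = Rational(1, 5501)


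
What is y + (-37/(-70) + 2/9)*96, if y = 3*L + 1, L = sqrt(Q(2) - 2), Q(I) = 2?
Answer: 7673/105 ≈ 73.076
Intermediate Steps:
L = 0 (L = sqrt(2 - 2) = sqrt(0) = 0)
y = 1 (y = 3*0 + 1 = 0 + 1 = 1)
y + (-37/(-70) + 2/9)*96 = 1 + (-37/(-70) + 2/9)*96 = 1 + (-37*(-1/70) + 2*(1/9))*96 = 1 + (37/70 + 2/9)*96 = 1 + (473/630)*96 = 1 + 7568/105 = 7673/105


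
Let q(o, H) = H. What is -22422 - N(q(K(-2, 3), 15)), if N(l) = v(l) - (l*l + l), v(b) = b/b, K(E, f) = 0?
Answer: -22183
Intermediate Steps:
v(b) = 1
N(l) = 1 - l - l² (N(l) = 1 - (l*l + l) = 1 - (l² + l) = 1 - (l + l²) = 1 + (-l - l²) = 1 - l - l²)
-22422 - N(q(K(-2, 3), 15)) = -22422 - (1 - 1*15 - 1*15²) = -22422 - (1 - 15 - 1*225) = -22422 - (1 - 15 - 225) = -22422 - 1*(-239) = -22422 + 239 = -22183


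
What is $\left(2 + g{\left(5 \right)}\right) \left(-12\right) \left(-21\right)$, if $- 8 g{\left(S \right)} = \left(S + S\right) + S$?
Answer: $\frac{63}{2} \approx 31.5$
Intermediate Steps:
$g{\left(S \right)} = - \frac{3 S}{8}$ ($g{\left(S \right)} = - \frac{\left(S + S\right) + S}{8} = - \frac{2 S + S}{8} = - \frac{3 S}{8}$)
$\left(2 + g{\left(5 \right)}\right) \left(-12\right) \left(-21\right) = \left(2 - \frac{15}{8}\right) \left(-12\right) \left(-21\right) = \frac{1}{8} \left(-12\right) \left(-21\right) = \left(- \frac{3}{2}\right) \left(-21\right) = \frac{63}{2}$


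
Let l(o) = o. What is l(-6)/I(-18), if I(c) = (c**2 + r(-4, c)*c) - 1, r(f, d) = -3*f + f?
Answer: -6/179 ≈ -0.033520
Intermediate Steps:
r(f, d) = -2*f
I(c) = -1 + c**2 + 8*c (I(c) = (c**2 + (-2*(-4))*c) - 1 = (c**2 + 8*c) - 1 = -1 + c**2 + 8*c)
l(-6)/I(-18) = -6/(-1 + (-18)**2 + 8*(-18)) = -6/(-1 + 324 - 144) = -6/179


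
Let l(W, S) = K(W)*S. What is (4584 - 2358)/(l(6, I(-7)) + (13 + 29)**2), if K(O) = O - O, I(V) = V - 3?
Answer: 53/42 ≈ 1.2619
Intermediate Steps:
I(V) = -3 + V
K(O) = 0
l(W, S) = 0 (l(W, S) = 0*S = 0)
(4584 - 2358)/(l(6, I(-7)) + (13 + 29)**2) = (4584 - 2358)/(0 + (13 + 29)**2) = 2226/(0 + 42**2) = 2226/(0 + 1764) = 2226/1764 = 2226*(1/1764) = 53/42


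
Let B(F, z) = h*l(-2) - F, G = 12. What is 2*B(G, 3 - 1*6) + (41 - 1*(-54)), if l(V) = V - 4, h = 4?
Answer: 23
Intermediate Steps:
l(V) = -4 + V
B(F, z) = -24 - F (B(F, z) = 4*(-4 - 2) - F = 4*(-6) - F = -24 - F)
2*B(G, 3 - 1*6) + (41 - 1*(-54)) = 2*(-24 - 1*12) + (41 - 1*(-54)) = 2*(-24 - 12) + (41 + 54) = 2*(-36) + 95 = -72 + 95 = 23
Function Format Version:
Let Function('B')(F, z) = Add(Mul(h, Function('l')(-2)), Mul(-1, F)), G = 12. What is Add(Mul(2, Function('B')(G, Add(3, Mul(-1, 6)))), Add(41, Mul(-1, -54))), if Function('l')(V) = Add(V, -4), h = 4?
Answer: 23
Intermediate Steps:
Function('l')(V) = Add(-4, V)
Function('B')(F, z) = Add(-24, Mul(-1, F)) (Function('B')(F, z) = Add(Mul(4, Add(-4, -2)), Mul(-1, F)) = Add(Mul(4, -6), Mul(-1, F)) = Add(-24, Mul(-1, F)))
Add(Mul(2, Function('B')(G, Add(3, Mul(-1, 6)))), Add(41, Mul(-1, -54))) = Add(Mul(2, Add(-24, Mul(-1, 12))), Add(41, Mul(-1, -54))) = Add(Mul(2, Add(-24, -12)), Add(41, 54)) = Add(Mul(2, -36), 95) = Add(-72, 95) = 23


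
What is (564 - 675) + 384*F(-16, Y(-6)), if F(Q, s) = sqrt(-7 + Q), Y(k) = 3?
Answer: -111 + 384*I*sqrt(23) ≈ -111.0 + 1841.6*I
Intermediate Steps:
(564 - 675) + 384*F(-16, Y(-6)) = (564 - 675) + 384*sqrt(-7 - 16) = -111 + 384*sqrt(-23) = -111 + 384*(I*sqrt(23)) = -111 + 384*I*sqrt(23)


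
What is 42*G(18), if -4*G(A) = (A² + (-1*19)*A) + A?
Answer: 0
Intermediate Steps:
G(A) = -A²/4 + 9*A/2 (G(A) = -((A² + (-1*19)*A) + A)/4 = -((A² - 19*A) + A)/4 = -(A² - 18*A)/4 = -A²/4 + 9*A/2)
42*G(18) = 42*((¼)*18*(18 - 1*18)) = 42*((¼)*18*(18 - 18)) = 42*((¼)*18*0) = 42*0 = 0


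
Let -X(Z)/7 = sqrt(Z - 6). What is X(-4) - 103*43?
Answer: -4429 - 7*I*sqrt(10) ≈ -4429.0 - 22.136*I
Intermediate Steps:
X(Z) = -7*sqrt(-6 + Z) (X(Z) = -7*sqrt(Z - 6) = -7*sqrt(-6 + Z))
X(-4) - 103*43 = -7*sqrt(-6 - 4) - 103*43 = -7*I*sqrt(10) - 4429 = -4429 - 7*I*sqrt(10)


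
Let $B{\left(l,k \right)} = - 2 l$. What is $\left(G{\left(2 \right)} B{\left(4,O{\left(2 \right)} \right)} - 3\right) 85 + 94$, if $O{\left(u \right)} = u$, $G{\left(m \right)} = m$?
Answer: $-1521$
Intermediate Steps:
$\left(G{\left(2 \right)} B{\left(4,O{\left(2 \right)} \right)} - 3\right) 85 + 94 = \left(2 \left(\left(-2\right) 4\right) - 3\right) 85 + 94 = \left(2 \left(-8\right) - 3\right) 85 + 94 = \left(-16 - 3\right) 85 + 94 = \left(-19\right) 85 + 94 = -1615 + 94 = -1521$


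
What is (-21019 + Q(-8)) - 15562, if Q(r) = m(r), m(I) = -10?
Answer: -36591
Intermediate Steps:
Q(r) = -10
(-21019 + Q(-8)) - 15562 = (-21019 - 10) - 15562 = -21029 - 15562 = -36591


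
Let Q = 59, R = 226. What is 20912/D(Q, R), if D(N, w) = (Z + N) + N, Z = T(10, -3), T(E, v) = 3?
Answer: 20912/121 ≈ 172.83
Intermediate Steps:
Z = 3
D(N, w) = 3 + 2*N (D(N, w) = (3 + N) + N = 3 + 2*N)
20912/D(Q, R) = 20912/(3 + 2*59) = 20912/(3 + 118) = 20912/121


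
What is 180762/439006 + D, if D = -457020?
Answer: -100317170679/219503 ≈ -4.5702e+5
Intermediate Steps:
180762/439006 + D = 180762/439006 - 457020 = 180762*(1/439006) - 457020 = 90381/219503 - 457020 = -100317170679/219503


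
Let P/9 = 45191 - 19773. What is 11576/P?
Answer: 5788/114381 ≈ 0.050603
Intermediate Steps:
P = 228762 (P = 9*(45191 - 19773) = 9*25418 = 228762)
11576/P = 11576/228762 = 11576*(1/228762) = 5788/114381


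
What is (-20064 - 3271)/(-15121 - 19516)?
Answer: 23335/34637 ≈ 0.67370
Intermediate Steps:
(-20064 - 3271)/(-15121 - 19516) = -23335/(-34637) = -23335*(-1/34637) = 23335/34637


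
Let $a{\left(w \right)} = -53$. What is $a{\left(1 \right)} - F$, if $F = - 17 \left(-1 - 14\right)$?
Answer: $-308$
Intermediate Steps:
$F = 255$ ($F = \left(-17\right) \left(-15\right) = 255$)
$a{\left(1 \right)} - F = -53 - 255 = -308$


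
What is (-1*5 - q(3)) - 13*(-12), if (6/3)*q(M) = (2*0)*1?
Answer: 151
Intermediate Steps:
q(M) = 0 (q(M) = ((2*0)*1)/2 = (0*1)/2 = (½)*0 = 0)
(-1*5 - q(3)) - 13*(-12) = (-1*5 - 1*0) - 13*(-12) = (-5 + 0) + 156 = -5 + 156 = 151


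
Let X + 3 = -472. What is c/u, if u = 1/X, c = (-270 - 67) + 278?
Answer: 28025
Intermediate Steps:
X = -475 (X = -3 - 472 = -475)
c = -59 (c = -337 + 278 = -59)
u = -1/475 (u = 1/(-475) = -1/475 ≈ -0.0021053)
c/u = -59/(-1/475) = -59*(-475) = 28025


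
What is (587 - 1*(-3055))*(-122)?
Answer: -444324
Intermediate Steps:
(587 - 1*(-3055))*(-122) = (587 + 3055)*(-122) = 3642*(-122) = -444324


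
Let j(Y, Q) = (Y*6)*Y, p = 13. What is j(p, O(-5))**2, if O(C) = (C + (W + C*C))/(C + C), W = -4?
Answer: 1028196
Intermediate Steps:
O(C) = (-4 + C + C**2)/(2*C) (O(C) = (C + (-4 + C*C))/(C + C) = (C + (-4 + C**2))/((2*C)) = (-4 + C + C**2)*(1/(2*C)) = (-4 + C + C**2)/(2*C))
j(Y, Q) = 6*Y**2 (j(Y, Q) = (6*Y)*Y = 6*Y**2)
j(p, O(-5))**2 = (6*13**2)**2 = (6*169)**2 = 1014**2 = 1028196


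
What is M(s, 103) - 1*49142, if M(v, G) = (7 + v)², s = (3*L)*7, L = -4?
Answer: -43213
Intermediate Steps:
s = -84 (s = (3*(-4))*7 = -12*7 = -84)
M(s, 103) - 1*49142 = (7 - 84)² - 1*49142 = (-77)² - 49142 = 5929 - 49142 = -43213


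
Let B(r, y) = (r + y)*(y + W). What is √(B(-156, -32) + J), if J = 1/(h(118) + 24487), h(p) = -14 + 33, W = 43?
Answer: I*√1241925041942/24506 ≈ 45.475*I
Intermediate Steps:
B(r, y) = (43 + y)*(r + y) (B(r, y) = (r + y)*(y + 43) = (r + y)*(43 + y) = (43 + y)*(r + y))
h(p) = 19
J = 1/24506 (J = 1/(19 + 24487) = 1/24506 ≈ 4.0806e-5)
√(B(-156, -32) + J) = √(((-32)² + 43*(-156) + 43*(-32) - 156*(-32)) + 1/24506) = √((1024 - 6708 - 1376 + 4992) + 1/24506) = √(-2068 + 1/24506) = √(-50678407/24506) = I*√1241925041942/24506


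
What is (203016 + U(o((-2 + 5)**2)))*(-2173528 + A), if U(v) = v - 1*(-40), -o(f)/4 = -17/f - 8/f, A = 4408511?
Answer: 4084663870732/9 ≈ 4.5385e+11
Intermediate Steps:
o(f) = 100/f (o(f) = -4*(-17/f - 8/f) = -(-100)/f = 100/f)
U(v) = 40 + v (U(v) = v + 40 = 40 + v)
(203016 + U(o((-2 + 5)**2)))*(-2173528 + A) = (203016 + (40 + 100/((-2 + 5)**2)))*(-2173528 + 4408511) = (203016 + (40 + 100/(3**2)))*2234983 = (203016 + (40 + 100/9))*2234983 = (203016 + 460/9)*2234983 = (1827604/9)*2234983 = 4084663870732/9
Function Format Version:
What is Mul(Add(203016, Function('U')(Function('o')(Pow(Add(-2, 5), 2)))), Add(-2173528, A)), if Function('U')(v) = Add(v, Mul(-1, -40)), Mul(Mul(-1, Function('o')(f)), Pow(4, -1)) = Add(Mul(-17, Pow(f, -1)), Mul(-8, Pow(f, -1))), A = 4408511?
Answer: Rational(4084663870732, 9) ≈ 4.5385e+11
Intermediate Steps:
Function('o')(f) = Mul(100, Pow(f, -1)) (Function('o')(f) = Mul(-4, Add(Mul(-17, Pow(f, -1)), Mul(-8, Pow(f, -1)))) = Mul(-4, Mul(-25, Pow(f, -1))) = Mul(100, Pow(f, -1)))
Function('U')(v) = Add(40, v) (Function('U')(v) = Add(v, 40) = Add(40, v))
Mul(Add(203016, Function('U')(Function('o')(Pow(Add(-2, 5), 2)))), Add(-2173528, A)) = Mul(Add(203016, Add(40, Mul(100, Pow(Pow(Add(-2, 5), 2), -1)))), Add(-2173528, 4408511)) = Mul(Add(203016, Add(40, Mul(100, Pow(Pow(3, 2), -1)))), 2234983) = Mul(Add(203016, Add(40, Mul(100, Pow(9, -1)))), 2234983) = Mul(Add(203016, Add(40, Mul(100, Rational(1, 9)))), 2234983) = Mul(Add(203016, Add(40, Rational(100, 9))), 2234983) = Mul(Add(203016, Rational(460, 9)), 2234983) = Mul(Rational(1827604, 9), 2234983) = Rational(4084663870732, 9)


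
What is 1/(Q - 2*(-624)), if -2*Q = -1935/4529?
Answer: 9058/11306319 ≈ 0.00080115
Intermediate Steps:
Q = 1935/9058 (Q = -(-1935)/(2*4529) = -½*(-1935/4529) = 1935/9058 ≈ 0.21362)
1/(Q - 2*(-624)) = 1/(1935/9058 - 2*(-624)) = 1/(1935/9058 + 1248) = 1/(11306319/9058) = 9058/11306319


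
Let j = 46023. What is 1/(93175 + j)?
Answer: 1/139198 ≈ 7.1840e-6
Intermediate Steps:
1/(93175 + j) = 1/(93175 + 46023) = 1/139198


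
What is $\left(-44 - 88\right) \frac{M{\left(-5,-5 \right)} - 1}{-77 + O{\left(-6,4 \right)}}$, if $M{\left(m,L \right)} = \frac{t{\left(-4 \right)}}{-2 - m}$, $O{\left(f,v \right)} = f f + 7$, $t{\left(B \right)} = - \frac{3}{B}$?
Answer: $- \frac{99}{34} \approx -2.9118$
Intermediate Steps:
$O{\left(f,v \right)} = 7 + f^{2}$ ($O{\left(f,v \right)} = f^{2} + 7 = 7 + f^{2}$)
$M{\left(m,L \right)} = \frac{3}{4 \left(-2 - m\right)}$ ($M{\left(m,L \right)} = \frac{\left(-3\right) \frac{1}{-4}}{-2 - m} = \frac{\left(-3\right) \left(- \frac{1}{4}\right)}{-2 - m} = \frac{3}{4 \left(-2 - m\right)}$)
$\left(-44 - 88\right) \frac{M{\left(-5,-5 \right)} - 1}{-77 + O{\left(-6,4 \right)}} = \left(-44 - 88\right) \frac{- \frac{3}{8 + 4 \left(-5\right)} - 1}{-77 + \left(7 + \left(-6\right)^{2}\right)} = - 132 \frac{- \frac{3}{8 - 20} - 1}{-77 + \left(7 + 36\right)} = - 132 \frac{- \frac{3}{-12} - 1}{-77 + 43} = - 132 \frac{\left(-3\right) \left(- \frac{1}{12}\right) - 1}{-34} = - 132 \left(\frac{1}{4} - 1\right) \left(- \frac{1}{34}\right) = - 132 \left(\left(- \frac{3}{4}\right) \left(- \frac{1}{34}\right)\right) = \left(-132\right) \frac{3}{136} = - \frac{99}{34}$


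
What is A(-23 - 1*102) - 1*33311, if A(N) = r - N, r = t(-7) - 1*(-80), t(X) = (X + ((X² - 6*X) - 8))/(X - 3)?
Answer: -165568/5 ≈ -33114.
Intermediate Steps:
t(X) = (-8 + X² - 5*X)/(-3 + X) (t(X) = (X + (-8 + X² - 6*X))/(-3 + X) = (-8 + X² - 5*X)/(-3 + X))
r = 362/5 (r = (-8 + (-7)² - 5*(-7))/(-3 - 7) - 1*(-80) = (-8 + 49 + 35)/(-10) + 80 = -⅒*76 + 80 = -38/5 + 80 = 362/5 ≈ 72.400)
A(N) = 362/5 - N
A(-23 - 1*102) - 1*33311 = (362/5 - (-23 - 1*102)) - 1*33311 = (362/5 - (-23 - 102)) - 33311 = (362/5 - 1*(-125)) - 33311 = (362/5 + 125) - 33311 = 987/5 - 33311 = -165568/5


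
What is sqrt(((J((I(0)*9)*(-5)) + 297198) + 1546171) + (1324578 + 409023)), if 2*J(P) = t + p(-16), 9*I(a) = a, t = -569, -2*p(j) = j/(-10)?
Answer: sqrt(357668510)/10 ≈ 1891.2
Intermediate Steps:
p(j) = j/20 (p(j) = -j/(2*(-10)) = -j*(-1)/(2*10) = -(-1)*j/20 = j/20)
I(a) = a/9
J(P) = -2849/10 (J(P) = (-569 + (1/20)*(-16))/2 = (-569 - 4/5)/2 = (1/2)*(-2849/5) = -2849/10)
sqrt(((J((I(0)*9)*(-5)) + 297198) + 1546171) + (1324578 + 409023)) = sqrt(((-2849/10 + 297198) + 1546171) + (1324578 + 409023)) = sqrt((2969131/10 + 1546171) + 1733601) = sqrt(18430841/10 + 1733601) = sqrt(35766851/10) = sqrt(357668510)/10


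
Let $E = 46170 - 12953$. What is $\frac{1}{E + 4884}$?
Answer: $\frac{1}{38101} \approx 2.6246 \cdot 10^{-5}$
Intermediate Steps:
$E = 33217$ ($E = 46170 - 12953 = 33217$)
$\frac{1}{E + 4884} = \frac{1}{33217 + 4884} = \frac{1}{38101}$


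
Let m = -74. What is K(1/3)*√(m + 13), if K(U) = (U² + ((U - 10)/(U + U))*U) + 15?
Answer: 185*I*√61/18 ≈ 80.272*I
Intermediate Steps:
K(U) = 10 + U² + U/2 (K(U) = (U² + ((-10 + U)/((2*U)))*U) + 15 = (U² + ((-10 + U)*(1/(2*U)))*U) + 15 = (U² + ((-10 + U)/(2*U))*U) + 15 = (U² + (-5 + U/2)) + 15 = (-5 + U² + U/2) + 15 = 10 + U² + U/2)
K(1/3)*√(m + 13) = (10 + (1/3)² + (½)/3)*√(-74 + 13) = (10 + (⅓)² + (½)*(⅓))*√(-61) = (10 + ⅑ + ⅙)*(I*√61) = 185*(I*√61)/18 = 185*I*√61/18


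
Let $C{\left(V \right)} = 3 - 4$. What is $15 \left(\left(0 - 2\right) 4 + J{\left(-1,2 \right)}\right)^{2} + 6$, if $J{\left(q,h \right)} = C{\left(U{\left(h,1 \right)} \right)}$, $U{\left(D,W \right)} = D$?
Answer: $1221$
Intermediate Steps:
$C{\left(V \right)} = -1$ ($C{\left(V \right)} = 3 - 4 = -1$)
$J{\left(q,h \right)} = -1$
$15 \left(\left(0 - 2\right) 4 + J{\left(-1,2 \right)}\right)^{2} + 6 = 15 \left(\left(0 - 2\right) 4 - 1\right)^{2} + 6 = 15 \left(\left(-2\right) 4 - 1\right)^{2} + 6 = 15 \left(-8 - 1\right)^{2} + 6 = 15 \left(-9\right)^{2} + 6 = 15 \cdot 81 + 6 = 1215 + 6 = 1221$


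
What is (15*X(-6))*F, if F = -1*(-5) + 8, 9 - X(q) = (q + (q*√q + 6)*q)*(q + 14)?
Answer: 67275 - 56160*I*√6 ≈ 67275.0 - 1.3756e+5*I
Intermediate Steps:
X(q) = 9 - (14 + q)*(q + q*(6 + q^(3/2))) (X(q) = 9 - (q + (q*√q + 6)*q)*(q + 14) = 9 - (q + (q^(3/2) + 6)*q)*(14 + q) = 9 - (q + (6 + q^(3/2))*q)*(14 + q) = 9 - (q + q*(6 + q^(3/2)))*(14 + q) = 9 - (14 + q)*(q + q*(6 + q^(3/2))))
F = 13 (F = 5 + 8 = 13)
(15*X(-6))*F = (15*(9 - (-6)^(7/2) - 98*(-6) - 504*I*√6 - 7*(-6)²))*13 = (15*(9 - (-216)*I*√6 + 588 - 504*I*√6 - 7*36))*13 = (15*(9 + 216*I*√6 + 588 - 504*I*√6 - 252))*13 = (15*(345 - 288*I*√6))*13 = (5175 - 4320*I*√6)*13 = 67275 - 56160*I*√6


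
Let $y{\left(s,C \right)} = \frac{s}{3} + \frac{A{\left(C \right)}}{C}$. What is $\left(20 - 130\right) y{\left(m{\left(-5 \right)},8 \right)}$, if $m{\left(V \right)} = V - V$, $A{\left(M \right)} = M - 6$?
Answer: $- \frac{55}{2} \approx -27.5$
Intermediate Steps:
$A{\left(M \right)} = -6 + M$ ($A{\left(M \right)} = M - 6 = -6 + M$)
$m{\left(V \right)} = 0$
$y{\left(s,C \right)} = \frac{s}{3} + \frac{-6 + C}{C}$
$\left(20 - 130\right) y{\left(m{\left(-5 \right)},8 \right)} = \left(20 - 130\right) \left(1 - \frac{6}{8} + \frac{1}{3} \cdot 0\right) = - 110 \left(1 - \frac{3}{4} + 0\right) = \left(-110\right) \frac{1}{4} = - \frac{55}{2}$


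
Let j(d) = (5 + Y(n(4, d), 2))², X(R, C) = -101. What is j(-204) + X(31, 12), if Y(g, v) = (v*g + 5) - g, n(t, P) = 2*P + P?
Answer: 362303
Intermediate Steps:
n(t, P) = 3*P
Y(g, v) = 5 - g + g*v (Y(g, v) = (g*v + 5) - g = (5 + g*v) - g = 5 - g + g*v)
j(d) = (10 + 3*d)² (j(d) = (5 + (5 - 3*d + (3*d)*2))² = (5 + (5 - 3*d + 6*d))² = (5 + (5 + 3*d))² = (10 + 3*d)²)
j(-204) + X(31, 12) = (10 + 3*(-204))² - 101 = (10 - 612)² - 101 = (-602)² - 101 = 362404 - 101 = 362303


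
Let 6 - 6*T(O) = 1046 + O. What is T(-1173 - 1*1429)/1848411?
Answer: 781/5545233 ≈ 0.00014084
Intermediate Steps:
T(O) = -520/3 - O/6 (T(O) = 1 - (1046 + O)/6 = 1 + (-523/3 - O/6) = -520/3 - O/6)
T(-1173 - 1*1429)/1848411 = (-520/3 - (-1173 - 1*1429)/6)/1848411 = (-520/3 - (-1173 - 1429)/6)*(1/1848411) = (-520/3 - ⅙*(-2602))*(1/1848411) = (-520/3 + 1301/3)*(1/1848411) = (781/3)*(1/1848411) = 781/5545233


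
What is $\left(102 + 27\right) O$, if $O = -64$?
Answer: $-8256$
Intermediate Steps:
$\left(102 + 27\right) O = \left(102 + 27\right) \left(-64\right) = 129 \left(-64\right) = -8256$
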